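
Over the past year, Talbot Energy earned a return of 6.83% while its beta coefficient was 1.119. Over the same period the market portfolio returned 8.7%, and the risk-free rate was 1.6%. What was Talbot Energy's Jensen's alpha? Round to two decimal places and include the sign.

-2.71%

Market excess return = 8.7% − 1.6% = 7.10%
CAPM benchmark = R_f + β(R_m − R_f) = 1.6% + 1.119 × 7.1% = 9.5449%
α = actual − benchmark = 6.83% − 9.5449% = -2.71%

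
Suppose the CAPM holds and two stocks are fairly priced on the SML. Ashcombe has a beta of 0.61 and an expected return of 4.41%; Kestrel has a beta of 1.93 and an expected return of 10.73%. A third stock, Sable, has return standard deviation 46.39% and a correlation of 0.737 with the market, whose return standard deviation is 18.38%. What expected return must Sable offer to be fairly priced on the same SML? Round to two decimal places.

10.40%

MRP = (10.73% − 4.41%) / (1.93 − 0.61) = 4.7879%
R_f = 4.41% − 0.61 × 4.7879% = 1.4894%
β_Sable = ρ·σ_i/σ_m = 0.737 × 46.39 / 18.38 = 1.8601
E(R_Sable) = R_f + β × MRP = 1.4894% + 1.8601 × 4.7879% = 10.40%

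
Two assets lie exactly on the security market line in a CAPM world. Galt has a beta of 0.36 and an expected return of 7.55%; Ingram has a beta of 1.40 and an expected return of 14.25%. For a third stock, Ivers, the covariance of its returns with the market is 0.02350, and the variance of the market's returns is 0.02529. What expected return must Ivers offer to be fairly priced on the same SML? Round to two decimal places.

MRP = (14.25% − 7.55%) / (1.40 − 0.36) = 6.4423%
R_f = 7.55% − 0.36 × 6.4423% = 5.2308%
β_Ivers = Cov / Var(R_m) = 0.02350 / 0.02529 = 0.9292
E(R_Ivers) = R_f + β × MRP = 5.2308% + 0.9292 × 6.4423% = 11.22%

11.22%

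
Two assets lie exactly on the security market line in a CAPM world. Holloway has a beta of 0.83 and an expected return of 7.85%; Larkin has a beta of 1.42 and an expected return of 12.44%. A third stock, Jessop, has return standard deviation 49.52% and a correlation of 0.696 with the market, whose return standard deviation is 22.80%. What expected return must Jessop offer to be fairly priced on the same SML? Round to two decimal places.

MRP = (12.44% − 7.85%) / (1.42 − 0.83) = 7.7797%
R_f = 7.85% − 0.83 × 7.7797% = 1.3928%
β_Jessop = ρ·σ_i/σ_m = 0.696 × 49.52 / 22.80 = 1.5117
E(R_Jessop) = R_f + β × MRP = 1.3928% + 1.5117 × 7.7797% = 13.15%

13.15%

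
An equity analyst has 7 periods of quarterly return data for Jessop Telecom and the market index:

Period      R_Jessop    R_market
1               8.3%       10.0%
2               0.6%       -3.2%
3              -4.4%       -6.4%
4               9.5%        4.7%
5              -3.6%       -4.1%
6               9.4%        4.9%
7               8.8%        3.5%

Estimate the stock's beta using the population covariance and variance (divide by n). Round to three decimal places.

Mean R_i = (8.3 + 0.6 − 4.4 + 9.5 − 3.6 + 9.4 + 8.8) / 7 = 4.0857%
Mean R_m = (10.0 − 3.2 − 6.4 + 4.7 − 4.1 + 4.9 + 3.5) / 7 = 1.3429%
Σ(R_i − R̄_i)(R_m − R̄_m) = 207.1043  ⇒  Cov = 207.1043 / 7 = 29.5863
Σ(R_m − R̄_m)² = 213.7371  ⇒  Var(R_m) = 213.7371 / 7 = 30.5339
β = Cov / Var(R_m) = 29.5863 / 30.5339 = 0.9690

0.969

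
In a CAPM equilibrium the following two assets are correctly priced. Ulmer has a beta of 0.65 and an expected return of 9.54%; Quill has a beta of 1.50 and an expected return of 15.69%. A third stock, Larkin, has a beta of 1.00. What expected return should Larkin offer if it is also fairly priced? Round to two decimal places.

12.07%

MRP (SML slope) = (15.69% − 9.54%) / (1.50 − 0.65) = 6.15% / 0.85 = 7.2353%
R_f (intercept) = 9.54% − 0.65 × 7.2353% = 4.8371%
E(R_Larkin) = R_f + β × MRP = 4.8371% + 1.00 × 7.2353% = 12.07%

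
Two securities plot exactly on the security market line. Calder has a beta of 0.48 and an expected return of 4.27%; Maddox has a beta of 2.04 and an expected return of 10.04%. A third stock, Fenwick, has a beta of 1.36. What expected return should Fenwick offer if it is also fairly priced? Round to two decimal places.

7.52%

MRP (SML slope) = (10.04% − 4.27%) / (2.04 − 0.48) = 5.77% / 1.56 = 3.6987%
R_f (intercept) = 4.27% − 0.48 × 3.6987% = 2.4946%
E(R_Fenwick) = R_f + β × MRP = 2.4946% + 1.36 × 3.6987% = 7.52%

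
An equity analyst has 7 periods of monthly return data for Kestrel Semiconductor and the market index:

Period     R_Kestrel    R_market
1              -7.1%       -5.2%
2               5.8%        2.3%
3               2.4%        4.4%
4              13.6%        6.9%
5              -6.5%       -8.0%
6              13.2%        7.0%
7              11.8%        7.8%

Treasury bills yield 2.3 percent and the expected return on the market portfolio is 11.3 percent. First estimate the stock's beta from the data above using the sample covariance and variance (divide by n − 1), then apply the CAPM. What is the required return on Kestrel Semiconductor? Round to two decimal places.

14.26%

Mean R_i = (-7.1 + 5.8 + 2.4 + 13.6 − 6.5 + 13.2 + 11.8) / 7 = 4.7429%
Mean R_m = (-5.2 + 2.3 + 4.4 + 6.9 − 8.0 + 7.0 + 7.8) / 7 = 2.1714%
Σ(R_i − R̄_i)(R_m − R̄_m) = 319.0086  ⇒  Cov = 319.0086 / 6 = 53.1681
Σ(R_m − R̄_m)² = 240.1343  ⇒  Var(R_m) = 240.1343 / 6 = 40.0224
β = Cov / Var(R_m) = 53.1681 / 40.0224 = 1.3285
MRP = 11.3% − 2.3% = 9.00%
E(R) = R_f + β × MRP = 2.3% + 1.3285 × 9.0% = 14.26%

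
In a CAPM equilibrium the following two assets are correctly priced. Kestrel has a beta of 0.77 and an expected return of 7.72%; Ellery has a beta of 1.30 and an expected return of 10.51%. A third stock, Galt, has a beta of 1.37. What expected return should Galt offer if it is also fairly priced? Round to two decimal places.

10.88%

MRP (SML slope) = (10.51% − 7.72%) / (1.30 − 0.77) = 2.79% / 0.53 = 5.2642%
R_f (intercept) = 7.72% − 0.77 × 5.2642% = 3.6666%
E(R_Galt) = R_f + β × MRP = 3.6666% + 1.37 × 5.2642% = 10.88%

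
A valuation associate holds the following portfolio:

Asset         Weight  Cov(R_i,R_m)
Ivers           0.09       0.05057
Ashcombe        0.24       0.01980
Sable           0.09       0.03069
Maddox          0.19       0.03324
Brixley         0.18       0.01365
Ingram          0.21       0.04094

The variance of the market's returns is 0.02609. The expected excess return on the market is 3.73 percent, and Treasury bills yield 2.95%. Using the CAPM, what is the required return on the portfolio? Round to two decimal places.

β_Ivers = 0.05057 / 0.02609 = 1.9383
β_Ashcombe = 0.01980 / 0.02609 = 0.7589
β_Sable = 0.03069 / 0.02609 = 1.1763
β_Maddox = 0.03324 / 0.02609 = 1.2741
β_Brixley = 0.01365 / 0.02609 = 0.5232
β_Ingram = 0.04094 / 0.02609 = 1.5692
β_P = Σ w_i β_i = 0.09×1.9383 + 0.24×0.7589 + 0.09×1.1763 + 0.19×1.2741 + 0.18×0.5232 + 0.21×1.5692 = 1.1282
E(R_P) = R_f + β_P × MRP = 2.95% + 1.1282 × 3.73% = 7.16%

7.16%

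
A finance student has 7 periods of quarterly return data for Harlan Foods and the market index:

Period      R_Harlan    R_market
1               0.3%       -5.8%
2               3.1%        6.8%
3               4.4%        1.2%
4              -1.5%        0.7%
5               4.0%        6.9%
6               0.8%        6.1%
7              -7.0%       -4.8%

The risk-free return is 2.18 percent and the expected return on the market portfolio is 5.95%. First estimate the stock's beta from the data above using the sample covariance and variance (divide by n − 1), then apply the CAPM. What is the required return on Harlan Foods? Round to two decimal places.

4.00%

Mean R_i = (0.3 + 3.1 + 4.4 − 1.5 + 4.0 + 0.8 − 7.0) / 7 = 0.5857%
Mean R_m = (-5.8 + 6.8 + 1.2 + 0.7 + 6.9 + 6.1 − 4.8) / 7 = 1.5857%
Σ(R_i − R̄_i)(R_m − R̄_m) = 83.1486  ⇒  Cov = 83.1486 / 6 = 13.8581
Σ(R_m − R̄_m)² = 172.0686  ⇒  Var(R_m) = 172.0686 / 6 = 28.6781
β = Cov / Var(R_m) = 13.8581 / 28.6781 = 0.4832
MRP = 5.95% − 2.18% = 3.77%
E(R) = R_f + β × MRP = 2.18% + 0.4832 × 3.77% = 4.00%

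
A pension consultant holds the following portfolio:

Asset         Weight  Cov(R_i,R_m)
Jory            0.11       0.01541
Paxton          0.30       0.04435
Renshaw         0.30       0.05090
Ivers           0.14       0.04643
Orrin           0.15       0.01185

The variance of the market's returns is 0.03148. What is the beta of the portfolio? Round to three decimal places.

β_Jory = 0.01541 / 0.03148 = 0.4895
β_Paxton = 0.04435 / 0.03148 = 1.4088
β_Renshaw = 0.05090 / 0.03148 = 1.6169
β_Ivers = 0.04643 / 0.03148 = 1.4749
β_Orrin = 0.01185 / 0.03148 = 0.3764
β_P = Σ w_i β_i = 0.11×0.4895 + 0.30×1.4088 + 0.30×1.6169 + 0.14×1.4749 + 0.15×0.3764 = 1.2245

1.225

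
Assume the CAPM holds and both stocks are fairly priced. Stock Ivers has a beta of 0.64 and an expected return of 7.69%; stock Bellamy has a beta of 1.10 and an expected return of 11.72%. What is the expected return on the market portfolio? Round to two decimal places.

Both satisfy E(R) = R_f + β·MRP, so the slope of the SML is
MRP = (11.72% − 7.69%) / (1.10 − 0.64) = 4.03% / 0.46 = 8.7609%
R_f = E(R_Ivers) − β_Ivers·MRP = 7.69% − 0.64 × 8.7609% = 2.0830%
E(R_m) = R_f + MRP = 2.0830% + 8.7609% = 10.84%

10.84%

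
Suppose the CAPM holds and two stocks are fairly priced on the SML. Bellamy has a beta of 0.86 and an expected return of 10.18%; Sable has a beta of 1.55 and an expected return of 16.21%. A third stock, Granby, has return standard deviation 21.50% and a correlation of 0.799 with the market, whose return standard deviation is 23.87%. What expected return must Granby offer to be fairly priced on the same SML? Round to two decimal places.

MRP = (16.21% − 10.18%) / (1.55 − 0.86) = 8.7391%
R_f = 10.18% − 0.86 × 8.7391% = 2.6644%
β_Granby = ρ·σ_i/σ_m = 0.799 × 21.50 / 23.87 = 0.7197
E(R_Granby) = R_f + β × MRP = 2.6644% + 0.7197 × 8.7391% = 8.95%

8.95%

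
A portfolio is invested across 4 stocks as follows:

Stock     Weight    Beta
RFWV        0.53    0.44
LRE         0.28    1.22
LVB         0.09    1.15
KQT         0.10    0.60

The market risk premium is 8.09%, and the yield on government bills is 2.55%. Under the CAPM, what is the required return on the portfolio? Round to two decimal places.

β_P = Σ w_i β_i = 0.53×0.44 + 0.28×1.22 + 0.09×1.15 + 0.10×0.60 = 0.7383
E(R_P) = R_f + β_P × MRP = 2.55% + 0.7383 × 8.09% = 8.52%

8.52%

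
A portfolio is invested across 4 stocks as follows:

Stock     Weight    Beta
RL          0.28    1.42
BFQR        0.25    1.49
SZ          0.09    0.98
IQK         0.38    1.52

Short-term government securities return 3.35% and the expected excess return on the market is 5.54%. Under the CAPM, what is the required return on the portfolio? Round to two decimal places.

11.30%

β_P = Σ w_i β_i = 0.28×1.42 + 0.25×1.49 + 0.09×0.98 + 0.38×1.52 = 1.4359
E(R_P) = R_f + β_P × MRP = 3.35% + 1.4359 × 5.54% = 11.30%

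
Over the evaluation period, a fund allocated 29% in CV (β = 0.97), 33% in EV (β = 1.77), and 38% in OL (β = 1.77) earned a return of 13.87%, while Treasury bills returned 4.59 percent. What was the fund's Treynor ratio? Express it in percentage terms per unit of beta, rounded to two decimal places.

6.03%

β_P = 0.29×0.97 + 0.33×1.77 + 0.38×1.77 = 1.5380
Treynor = (R_P − R_f) / β_P = (13.87% − 4.59%) / 1.5380 = 9.28% / 1.5380 = 6.03%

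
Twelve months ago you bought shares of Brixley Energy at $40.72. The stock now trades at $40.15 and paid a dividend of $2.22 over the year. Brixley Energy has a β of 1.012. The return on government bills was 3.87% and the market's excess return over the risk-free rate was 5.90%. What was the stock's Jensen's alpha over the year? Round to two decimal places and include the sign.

Realised HPR = (P1 + D1 − P0) / P0 = (40.15 + 2.22 − 40.72) / 40.72 = 1.65 / 40.72 = 4.0521%
CAPM required = R_f + β·MRP = 3.87% + 1.012 × 5.90% = 9.84080%
α = realised − required = 4.0521% − 9.84080% = -5.79%

-5.79%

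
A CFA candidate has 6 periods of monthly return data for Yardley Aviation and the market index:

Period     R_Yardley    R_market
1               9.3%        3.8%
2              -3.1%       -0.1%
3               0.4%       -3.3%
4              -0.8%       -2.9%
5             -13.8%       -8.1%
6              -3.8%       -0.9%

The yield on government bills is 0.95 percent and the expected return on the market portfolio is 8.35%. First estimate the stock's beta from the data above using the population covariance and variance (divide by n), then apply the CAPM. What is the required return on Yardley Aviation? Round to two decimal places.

13.19%

Mean R_i = (9.3 − 3.1 + 0.4 − 0.8 − 13.8 − 3.8) / 6 = -1.9667%
Mean R_m = (3.8 − 0.1 − 3.3 − 2.9 − 8.1 − 0.9) / 6 = -1.9167%
Σ(R_i − R̄_i)(R_m − R̄_m) = 129.2333  ⇒  Cov = 129.2333 / 6 = 21.5389
Σ(R_m − R̄_m)² = 78.1283  ⇒  Var(R_m) = 78.1283 / 6 = 13.0214
β = Cov / Var(R_m) = 21.5389 / 13.0214 = 1.6541
MRP = 8.35% − 0.95% = 7.40%
E(R) = R_f + β × MRP = 0.95% + 1.6541 × 7.40% = 13.19%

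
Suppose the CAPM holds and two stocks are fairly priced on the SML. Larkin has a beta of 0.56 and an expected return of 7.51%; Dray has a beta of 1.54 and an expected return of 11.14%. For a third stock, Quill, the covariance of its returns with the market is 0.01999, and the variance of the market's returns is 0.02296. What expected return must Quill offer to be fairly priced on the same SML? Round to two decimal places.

8.66%

MRP = (11.14% − 7.51%) / (1.54 − 0.56) = 3.7041%
R_f = 7.51% − 0.56 × 3.7041% = 5.4357%
β_Quill = Cov / Var(R_m) = 0.01999 / 0.02296 = 0.8706
E(R_Quill) = R_f + β × MRP = 5.4357% + 0.8706 × 3.7041% = 8.66%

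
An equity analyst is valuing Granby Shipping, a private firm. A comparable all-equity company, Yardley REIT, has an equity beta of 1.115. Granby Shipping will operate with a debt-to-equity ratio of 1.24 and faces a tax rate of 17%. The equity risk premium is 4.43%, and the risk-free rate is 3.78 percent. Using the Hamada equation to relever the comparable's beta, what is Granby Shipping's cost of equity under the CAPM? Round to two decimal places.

13.80%

β_L = β_U × [1 + (1 − t)(D/E)] = 1.115 × [1 + (1 − 0.17) × 1.24]
    = 1.115 × [1 + 0.83 × 1.24] = 1.115 × 2.0292 = 2.2626
E(R) = R_f + β_L × MRP = 3.78% + 2.2626 × 4.43% = 13.80%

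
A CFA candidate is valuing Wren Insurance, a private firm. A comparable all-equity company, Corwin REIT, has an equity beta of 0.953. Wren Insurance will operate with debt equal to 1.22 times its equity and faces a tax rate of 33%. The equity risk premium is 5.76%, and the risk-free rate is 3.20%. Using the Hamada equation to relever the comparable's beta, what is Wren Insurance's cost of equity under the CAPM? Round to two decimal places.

β_L = β_U × [1 + (1 − t)(D/E)] = 0.953 × [1 + (1 − 0.33) × 1.22]
    = 0.953 × [1 + 0.67 × 1.22] = 0.953 × 1.8174 = 1.7320
E(R) = R_f + β_L × MRP = 3.20% + 1.7320 × 5.76% = 13.18%

13.18%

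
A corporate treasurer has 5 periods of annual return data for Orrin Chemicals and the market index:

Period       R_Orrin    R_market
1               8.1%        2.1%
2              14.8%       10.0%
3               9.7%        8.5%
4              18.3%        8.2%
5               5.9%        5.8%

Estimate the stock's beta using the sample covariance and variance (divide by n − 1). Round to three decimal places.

1.015

Mean R_i = (8.1 + 14.8 + 9.7 + 18.3 + 5.9) / 5 = 11.3600%
Mean R_m = (2.1 + 10.0 + 8.5 + 8.2 + 5.8) / 5 = 6.9200%
Σ(R_i − R̄_i)(R_m − R̄_m) = 38.6840  ⇒  Cov = 38.6840 / 4 = 9.6710
Σ(R_m − R̄_m)² = 38.1080  ⇒  Var(R_m) = 38.1080 / 4 = 9.5270
β = Cov / Var(R_m) = 9.6710 / 9.5270 = 1.0151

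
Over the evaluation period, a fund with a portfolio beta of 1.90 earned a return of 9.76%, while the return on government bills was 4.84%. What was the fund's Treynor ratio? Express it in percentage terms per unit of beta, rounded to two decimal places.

Treynor = (R_P − R_f) / β_P = (9.76% − 4.84%) / 1.9000 = 4.92% / 1.9000 = 2.59%

2.59%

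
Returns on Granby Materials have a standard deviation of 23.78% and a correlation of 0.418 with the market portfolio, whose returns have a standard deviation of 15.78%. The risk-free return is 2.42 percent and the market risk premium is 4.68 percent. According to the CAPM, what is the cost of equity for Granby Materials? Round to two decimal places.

5.37%

β = ρ × σ_i / σ_m = 0.418 × 23.78% / 15.78% = 0.6299
E(R) = 2.42% + 0.6299 × 4.68% = 5.37%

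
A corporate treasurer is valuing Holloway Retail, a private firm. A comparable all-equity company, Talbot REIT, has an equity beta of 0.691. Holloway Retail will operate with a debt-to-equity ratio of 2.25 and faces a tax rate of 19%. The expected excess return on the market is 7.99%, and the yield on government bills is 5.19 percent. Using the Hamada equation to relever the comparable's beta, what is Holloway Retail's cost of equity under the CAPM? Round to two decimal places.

20.77%

β_L = β_U × [1 + (1 − t)(D/E)] = 0.691 × [1 + (1 − 0.19) × 2.25]
    = 0.691 × [1 + 0.81 × 2.25] = 0.691 × 2.8225 = 1.9503
E(R) = R_f + β_L × MRP = 5.19% + 1.9503 × 7.99% = 20.77%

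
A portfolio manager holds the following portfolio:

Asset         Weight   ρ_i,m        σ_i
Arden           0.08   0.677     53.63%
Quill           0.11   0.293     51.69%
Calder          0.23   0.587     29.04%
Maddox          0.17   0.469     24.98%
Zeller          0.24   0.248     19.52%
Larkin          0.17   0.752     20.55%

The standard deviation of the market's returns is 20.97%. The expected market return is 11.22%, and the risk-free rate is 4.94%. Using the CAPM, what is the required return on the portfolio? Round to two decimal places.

9.21%

β_Arden = 0.677 × 53.63% / 20.97% = 1.7314
β_Quill = 0.293 × 51.69% / 20.97% = 0.7222
β_Calder = 0.587 × 29.04% / 20.97% = 0.8129
β_Maddox = 0.469 × 24.98% / 20.97% = 0.5587
β_Zeller = 0.248 × 19.52% / 20.97% = 0.2309
β_Larkin = 0.752 × 20.55% / 20.97% = 0.7369
β_P = Σ w_i β_i = 0.08×1.7314 + 0.11×0.7222 + 0.23×0.8129 + 0.17×0.5587 + 0.24×0.2309 + 0.17×0.7369 = 0.6806
MRP = 11.22% − 4.94% = 6.28%
E(R_P) = R_f + β_P × MRP = 4.94% + 0.6806 × 6.28% = 9.21%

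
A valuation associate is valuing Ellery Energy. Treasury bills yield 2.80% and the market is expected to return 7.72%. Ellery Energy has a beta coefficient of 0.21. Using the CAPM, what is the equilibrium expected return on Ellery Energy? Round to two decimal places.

Market risk premium = E(R_m) − R_f = 7.72% − 2.80% = 4.92%
E(R) = R_f + β × MRP = 2.80% + 0.21 × 4.92% = 3.83%

3.83%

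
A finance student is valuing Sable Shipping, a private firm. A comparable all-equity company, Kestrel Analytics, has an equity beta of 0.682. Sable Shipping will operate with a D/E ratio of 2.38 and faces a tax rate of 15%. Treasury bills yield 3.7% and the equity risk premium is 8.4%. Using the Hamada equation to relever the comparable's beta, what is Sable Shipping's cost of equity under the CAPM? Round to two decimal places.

21.02%

β_L = β_U × [1 + (1 − t)(D/E)] = 0.682 × [1 + (1 − 0.15) × 2.38]
    = 0.682 × [1 + 0.85 × 2.38] = 0.682 × 3.0230 = 2.0617
E(R) = R_f + β_L × MRP = 3.7% + 2.0617 × 8.4% = 21.02%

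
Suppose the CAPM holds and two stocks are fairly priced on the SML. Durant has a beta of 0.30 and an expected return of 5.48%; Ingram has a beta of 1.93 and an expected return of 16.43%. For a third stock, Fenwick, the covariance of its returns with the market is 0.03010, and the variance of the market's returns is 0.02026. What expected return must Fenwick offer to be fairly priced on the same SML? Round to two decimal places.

MRP = (16.43% − 5.48%) / (1.93 − 0.30) = 6.7178%
R_f = 5.48% − 0.30 × 6.7178% = 3.4647%
β_Fenwick = Cov / Var(R_m) = 0.03010 / 0.02026 = 1.4857
E(R_Fenwick) = R_f + β × MRP = 3.4647% + 1.4857 × 6.7178% = 13.45%

13.45%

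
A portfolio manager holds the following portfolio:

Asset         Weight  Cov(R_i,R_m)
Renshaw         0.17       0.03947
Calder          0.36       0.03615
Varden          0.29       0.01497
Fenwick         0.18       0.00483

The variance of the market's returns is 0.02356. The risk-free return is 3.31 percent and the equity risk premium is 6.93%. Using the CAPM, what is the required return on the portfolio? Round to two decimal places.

10.64%

β_Renshaw = 0.03947 / 0.02356 = 1.6753
β_Calder = 0.03615 / 0.02356 = 1.5344
β_Varden = 0.01497 / 0.02356 = 0.6354
β_Fenwick = 0.00483 / 0.02356 = 0.2050
β_P = Σ w_i β_i = 0.17×1.6753 + 0.36×1.5344 + 0.29×0.6354 + 0.18×0.2050 = 1.0584
E(R_P) = R_f + β_P × MRP = 3.31% + 1.0584 × 6.93% = 10.64%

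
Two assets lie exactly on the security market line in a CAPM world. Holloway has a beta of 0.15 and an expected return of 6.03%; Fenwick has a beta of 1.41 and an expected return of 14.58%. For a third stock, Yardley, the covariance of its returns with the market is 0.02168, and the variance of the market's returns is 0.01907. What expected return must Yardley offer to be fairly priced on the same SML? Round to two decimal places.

MRP = (14.58% − 6.03%) / (1.41 − 0.15) = 6.7857%
R_f = 6.03% − 0.15 × 6.7857% = 5.0121%
β_Yardley = Cov / Var(R_m) = 0.02168 / 0.01907 = 1.1369
E(R_Yardley) = R_f + β × MRP = 5.0121% + 1.1369 × 6.7857% = 12.73%

12.73%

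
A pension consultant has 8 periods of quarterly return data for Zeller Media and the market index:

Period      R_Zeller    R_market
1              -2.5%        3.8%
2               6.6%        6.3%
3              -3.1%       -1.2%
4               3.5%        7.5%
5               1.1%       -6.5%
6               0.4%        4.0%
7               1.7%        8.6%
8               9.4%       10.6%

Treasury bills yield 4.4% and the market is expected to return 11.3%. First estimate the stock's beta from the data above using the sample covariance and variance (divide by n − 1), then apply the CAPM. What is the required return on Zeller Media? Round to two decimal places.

Mean R_i = (-2.5 + 6.6 − 3.1 + 3.5 + 1.1 + 0.4 + 1.7 + 9.4) / 8 = 2.1375%
Mean R_m = (3.8 + 6.3 − 1.2 + 7.5 − 6.5 + 4.0 + 8.6 + 10.6) / 8 = 4.1375%
Σ(R_i − R̄_i)(R_m − R̄_m) = 100.0088  ⇒  Cov = 100.0088 / 7 = 14.2870
Σ(R_m − R̄_m)² = 219.4388  ⇒  Var(R_m) = 219.4388 / 7 = 31.3484
β = Cov / Var(R_m) = 14.2870 / 31.3484 = 0.4557
MRP = 11.3% − 4.4% = 6.90%
E(R) = R_f + β × MRP = 4.4% + 0.4557 × 6.9% = 7.54%

7.54%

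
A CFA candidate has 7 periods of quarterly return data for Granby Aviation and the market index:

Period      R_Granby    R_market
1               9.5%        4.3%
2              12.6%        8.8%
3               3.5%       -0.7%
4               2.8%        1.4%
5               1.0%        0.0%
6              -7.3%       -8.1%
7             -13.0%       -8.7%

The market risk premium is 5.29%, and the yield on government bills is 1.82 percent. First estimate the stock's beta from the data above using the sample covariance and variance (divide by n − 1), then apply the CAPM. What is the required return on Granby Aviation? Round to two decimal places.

9.13%

Mean R_i = (9.5 + 12.6 + 3.5 + 2.8 + 1.0 − 7.3 − 13.0) / 7 = 1.3000%
Mean R_m = (4.3 + 8.8 − 0.7 + 1.4 + 0.0 − 8.1 − 8.7) / 7 = -0.4286%
Σ(R_i − R̄_i)(R_m − R̄_m) = 329.3300  ⇒  Cov = 329.3300 / 6 = 54.8883
Σ(R_m − R̄_m)² = 238.3943  ⇒  Var(R_m) = 238.3943 / 6 = 39.7324
β = Cov / Var(R_m) = 54.8883 / 39.7324 = 1.3814
E(R) = R_f + β × MRP = 1.82% + 1.3814 × 5.29% = 9.13%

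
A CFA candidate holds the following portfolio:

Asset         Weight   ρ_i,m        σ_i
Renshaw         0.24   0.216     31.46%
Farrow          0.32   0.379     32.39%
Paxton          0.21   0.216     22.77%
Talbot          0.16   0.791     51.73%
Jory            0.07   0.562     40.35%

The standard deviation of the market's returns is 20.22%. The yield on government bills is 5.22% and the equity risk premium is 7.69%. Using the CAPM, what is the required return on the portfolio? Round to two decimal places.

10.82%

β_Renshaw = 0.216 × 31.46% / 20.22% = 0.3361
β_Farrow = 0.379 × 32.39% / 20.22% = 0.6071
β_Paxton = 0.216 × 22.77% / 20.22% = 0.2432
β_Talbot = 0.791 × 51.73% / 20.22% = 2.0237
β_Jory = 0.562 × 40.35% / 20.22% = 1.1215
β_P = Σ w_i β_i = 0.24×0.3361 + 0.32×0.6071 + 0.21×0.2432 + 0.16×2.0237 + 0.07×1.1215 = 0.7283
E(R_P) = R_f + β_P × MRP = 5.22% + 0.7283 × 7.69% = 10.82%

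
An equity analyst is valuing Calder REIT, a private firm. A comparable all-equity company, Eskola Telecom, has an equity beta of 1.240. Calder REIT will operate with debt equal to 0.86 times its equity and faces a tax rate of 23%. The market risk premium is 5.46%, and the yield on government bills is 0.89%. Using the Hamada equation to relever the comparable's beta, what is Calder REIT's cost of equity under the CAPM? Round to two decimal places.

β_L = β_U × [1 + (1 − t)(D/E)] = 1.240 × [1 + (1 − 0.23) × 0.86]
    = 1.240 × [1 + 0.77 × 0.86] = 1.240 × 1.6622 = 2.0611
E(R) = R_f + β_L × MRP = 0.89% + 2.0611 × 5.46% = 12.14%

12.14%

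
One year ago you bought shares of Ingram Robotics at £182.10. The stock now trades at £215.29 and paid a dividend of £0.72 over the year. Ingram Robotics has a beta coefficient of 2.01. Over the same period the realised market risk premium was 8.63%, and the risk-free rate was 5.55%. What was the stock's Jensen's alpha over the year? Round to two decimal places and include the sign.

-4.27%

Realised HPR = (P1 + D1 − P0) / P0 = (215.29 + 0.72 − 182.10) / 182.10 = 33.91 / 182.10 = 18.6216%
CAPM required = R_f + β·MRP = 5.55% + 2.01 × 8.63% = 22.8963%
α = realised − required = 18.6216% − 22.8963% = -4.27%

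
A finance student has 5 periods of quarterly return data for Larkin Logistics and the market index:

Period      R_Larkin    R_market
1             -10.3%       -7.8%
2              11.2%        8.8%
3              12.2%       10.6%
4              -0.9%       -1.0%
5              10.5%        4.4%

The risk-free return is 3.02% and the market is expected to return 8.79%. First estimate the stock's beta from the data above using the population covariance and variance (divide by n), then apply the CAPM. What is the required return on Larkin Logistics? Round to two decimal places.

Mean R_i = (-10.3 + 11.2 + 12.2 − 0.9 + 10.5) / 5 = 4.5400%
Mean R_m = (-7.8 + 8.8 + 10.6 − 1.0 + 4.4) / 5 = 3.0000%
Σ(R_i − R̄_i)(R_m − R̄_m) = 287.2200  ⇒  Cov = 287.2200 / 5 = 57.4440
Σ(R_m − R̄_m)² = 226.0000  ⇒  Var(R_m) = 226.0000 / 5 = 45.2000
β = Cov / Var(R_m) = 57.4440 / 45.2000 = 1.2709
MRP = 8.79% − 3.02% = 5.77%
E(R) = R_f + β × MRP = 3.02% + 1.2709 × 5.77% = 10.35%

10.35%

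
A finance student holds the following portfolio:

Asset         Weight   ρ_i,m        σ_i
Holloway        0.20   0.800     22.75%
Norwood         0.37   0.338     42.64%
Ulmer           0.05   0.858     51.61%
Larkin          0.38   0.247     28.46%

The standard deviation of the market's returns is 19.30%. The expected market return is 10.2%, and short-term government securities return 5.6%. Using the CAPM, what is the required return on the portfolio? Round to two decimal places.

β_Holloway = 0.800 × 22.75% / 19.30% = 0.9430
β_Norwood = 0.338 × 42.64% / 19.30% = 0.7468
β_Ulmer = 0.858 × 51.61% / 19.30% = 2.2944
β_Larkin = 0.247 × 28.46% / 19.30% = 0.3642
β_P = Σ w_i β_i = 0.20×0.9430 + 0.37×0.7468 + 0.05×2.2944 + 0.38×0.3642 = 0.7180
MRP = 10.2% − 5.6% = 4.60%
E(R_P) = R_f + β_P × MRP = 5.6% + 0.7180 × 4.6% = 8.90%

8.90%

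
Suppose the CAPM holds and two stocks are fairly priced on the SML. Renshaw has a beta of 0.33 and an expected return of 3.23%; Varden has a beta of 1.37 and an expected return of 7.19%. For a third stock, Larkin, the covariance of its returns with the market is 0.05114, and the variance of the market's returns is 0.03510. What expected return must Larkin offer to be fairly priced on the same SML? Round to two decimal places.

MRP = (7.19% − 3.23%) / (1.37 − 0.33) = 3.8077%
R_f = 3.23% − 0.33 × 3.8077% = 1.9735%
β_Larkin = Cov / Var(R_m) = 0.05114 / 0.03510 = 1.4570
E(R_Larkin) = R_f + β × MRP = 1.9735% + 1.4570 × 3.8077% = 7.52%

7.52%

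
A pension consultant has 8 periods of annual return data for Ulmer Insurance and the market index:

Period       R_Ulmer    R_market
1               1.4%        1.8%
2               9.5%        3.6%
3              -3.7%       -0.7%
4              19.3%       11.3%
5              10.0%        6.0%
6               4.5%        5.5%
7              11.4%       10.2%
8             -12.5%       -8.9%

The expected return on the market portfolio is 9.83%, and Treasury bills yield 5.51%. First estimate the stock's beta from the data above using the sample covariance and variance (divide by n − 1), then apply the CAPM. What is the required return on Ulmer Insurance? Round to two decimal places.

11.85%

Mean R_i = (1.4 + 9.5 − 3.7 + 19.3 + 10.0 + 4.5 + 11.4 − 12.5) / 8 = 4.9875%
Mean R_m = (1.8 + 3.6 − 0.7 + 11.3 + 6.0 + 5.5 + 10.2 − 8.9) / 8 = 3.6000%
Σ(R_i − R̄_i)(R_m − R̄_m) = 426.0400  ⇒  Cov = 426.0400 / 7 = 60.8629
Σ(R_m − R̄_m)² = 290.2000  ⇒  Var(R_m) = 290.2000 / 7 = 41.4571
β = Cov / Var(R_m) = 60.8629 / 41.4571 = 1.4681
MRP = 9.83% − 5.51% = 4.32%
E(R) = R_f + β × MRP = 5.51% + 1.4681 × 4.32% = 11.85%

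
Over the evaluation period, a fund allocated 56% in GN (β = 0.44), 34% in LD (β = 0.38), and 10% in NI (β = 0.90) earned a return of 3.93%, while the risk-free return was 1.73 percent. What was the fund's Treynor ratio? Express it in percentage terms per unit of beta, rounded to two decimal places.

β_P = 0.56×0.44 + 0.34×0.38 + 0.10×0.90 = 0.4656
Treynor = (R_P − R_f) / β_P = (3.93% − 1.73%) / 0.4656 = 2.20% / 0.4656 = 4.73%

4.73%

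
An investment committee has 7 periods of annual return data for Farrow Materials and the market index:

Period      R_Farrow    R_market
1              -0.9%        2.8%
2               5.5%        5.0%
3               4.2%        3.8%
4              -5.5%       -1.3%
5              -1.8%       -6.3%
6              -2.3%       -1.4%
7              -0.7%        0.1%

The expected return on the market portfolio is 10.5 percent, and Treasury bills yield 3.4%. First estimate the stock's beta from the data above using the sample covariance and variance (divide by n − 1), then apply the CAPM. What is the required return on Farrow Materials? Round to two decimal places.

8.41%

Mean R_i = (-0.9 + 5.5 + 4.2 − 5.5 − 1.8 − 2.3 − 0.7) / 7 = -0.2143%
Mean R_m = (2.8 + 5.0 + 3.8 − 1.3 − 6.3 − 1.4 + 0.1) / 7 = 0.3857%
Σ(R_i − R̄_i)(R_m − R̄_m) = 63.1586  ⇒  Cov = 63.1586 / 6 = 10.5264
Σ(R_m − R̄_m)² = 89.5886  ⇒  Var(R_m) = 89.5886 / 6 = 14.9314
β = Cov / Var(R_m) = 10.5264 / 14.9314 = 0.7050
MRP = 10.5% − 3.4% = 7.10%
E(R) = R_f + β × MRP = 3.4% + 0.7050 × 7.1% = 8.41%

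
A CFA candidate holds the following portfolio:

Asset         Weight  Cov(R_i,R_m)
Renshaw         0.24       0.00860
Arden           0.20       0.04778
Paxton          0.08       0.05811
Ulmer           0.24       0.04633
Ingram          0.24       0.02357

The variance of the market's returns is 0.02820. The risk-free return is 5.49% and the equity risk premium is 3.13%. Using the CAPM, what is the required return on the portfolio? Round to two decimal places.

β_Renshaw = 0.00860 / 0.02820 = 0.3050
β_Arden = 0.04778 / 0.02820 = 1.6943
β_Paxton = 0.05811 / 0.02820 = 2.0606
β_Ulmer = 0.04633 / 0.02820 = 1.6429
β_Ingram = 0.02357 / 0.02820 = 0.8358
β_P = Σ w_i β_i = 0.24×0.3050 + 0.20×1.6943 + 0.08×2.0606 + 0.24×1.6429 + 0.24×0.8358 = 1.1718
E(R_P) = R_f + β_P × MRP = 5.49% + 1.1718 × 3.13% = 9.16%

9.16%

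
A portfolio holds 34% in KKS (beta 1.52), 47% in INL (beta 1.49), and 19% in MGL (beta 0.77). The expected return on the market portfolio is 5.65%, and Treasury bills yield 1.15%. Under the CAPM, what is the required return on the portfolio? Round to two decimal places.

7.29%

β_P = Σ w_i β_i = 0.34×1.52 + 0.47×1.49 + 0.19×0.77 = 1.3634
MRP = 5.65% − 1.15% = 4.50%
E(R_P) = R_f + β_P × MRP = 1.15% + 1.3634 × 4.50% = 7.29%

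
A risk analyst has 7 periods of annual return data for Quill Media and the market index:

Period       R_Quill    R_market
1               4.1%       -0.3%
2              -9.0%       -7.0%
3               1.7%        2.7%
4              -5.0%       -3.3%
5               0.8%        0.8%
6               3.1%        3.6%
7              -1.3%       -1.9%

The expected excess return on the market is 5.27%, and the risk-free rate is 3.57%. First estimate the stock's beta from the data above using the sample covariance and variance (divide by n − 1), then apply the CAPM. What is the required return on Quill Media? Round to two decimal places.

Mean R_i = (4.1 − 9.0 + 1.7 − 5.0 + 0.8 + 3.1 − 1.3) / 7 = -0.8000%
Mean R_m = (-0.3 − 7.0 + 2.7 − 3.3 + 0.8 + 3.6 − 1.9) / 7 = -0.7714%
Σ(R_i − R̄_i)(R_m − R̄_m) = 92.8100  ⇒  Cov = 92.8100 / 6 = 15.4683
Σ(R_m − R̄_m)² = 80.3143  ⇒  Var(R_m) = 80.3143 / 6 = 13.3857
β = Cov / Var(R_m) = 15.4683 / 13.3857 = 1.1556
E(R) = R_f + β × MRP = 3.57% + 1.1556 × 5.27% = 9.66%

9.66%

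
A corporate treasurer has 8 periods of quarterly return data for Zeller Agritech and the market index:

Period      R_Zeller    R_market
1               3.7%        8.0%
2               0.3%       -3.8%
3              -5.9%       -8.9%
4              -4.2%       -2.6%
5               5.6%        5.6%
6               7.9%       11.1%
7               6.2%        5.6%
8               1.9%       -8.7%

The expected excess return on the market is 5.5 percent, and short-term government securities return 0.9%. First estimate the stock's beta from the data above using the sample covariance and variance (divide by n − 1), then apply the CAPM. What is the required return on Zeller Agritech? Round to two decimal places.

3.73%

Mean R_i = (3.7 + 0.3 − 5.9 − 4.2 + 5.6 + 7.9 + 6.2 + 1.9) / 8 = 1.9375%
Mean R_m = (8.0 − 3.8 − 8.9 − 2.6 + 5.6 + 11.1 + 5.6 − 8.7) / 8 = 0.7875%
Σ(R_i − R̄_i)(R_m − R̄_m) = 216.9238  ⇒  Cov = 216.9238 / 7 = 30.9891
Σ(R_m − R̄_m)² = 421.0688  ⇒  Var(R_m) = 421.0688 / 7 = 60.1527
β = Cov / Var(R_m) = 30.9891 / 60.1527 = 0.5152
E(R) = R_f + β × MRP = 0.9% + 0.5152 × 5.5% = 3.73%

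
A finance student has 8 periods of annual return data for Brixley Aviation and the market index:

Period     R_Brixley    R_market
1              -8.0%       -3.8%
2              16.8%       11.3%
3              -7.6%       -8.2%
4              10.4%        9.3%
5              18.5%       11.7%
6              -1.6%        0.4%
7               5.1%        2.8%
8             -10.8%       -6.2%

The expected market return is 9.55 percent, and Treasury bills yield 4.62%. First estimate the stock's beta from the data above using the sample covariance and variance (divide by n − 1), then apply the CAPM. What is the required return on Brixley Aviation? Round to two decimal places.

11.62%

Mean R_i = (-8.0 + 16.8 − 7.6 + 10.4 + 18.5 − 1.6 + 5.1 − 10.8) / 8 = 2.8500%
Mean R_m = (-3.8 + 11.3 − 8.2 + 9.3 + 11.7 + 0.4 + 2.8 − 6.2) / 8 = 2.1625%
Σ(R_i − R̄_i)(R_m − R̄_m) = 627.0250  ⇒  Cov = 627.0250 / 7 = 89.5750
Σ(R_m − R̄_m)² = 441.7788  ⇒  Var(R_m) = 441.7788 / 7 = 63.1113
β = Cov / Var(R_m) = 89.5750 / 63.1113 = 1.4193
MRP = 9.55% − 4.62% = 4.93%
E(R) = R_f + β × MRP = 4.62% + 1.4193 × 4.93% = 11.62%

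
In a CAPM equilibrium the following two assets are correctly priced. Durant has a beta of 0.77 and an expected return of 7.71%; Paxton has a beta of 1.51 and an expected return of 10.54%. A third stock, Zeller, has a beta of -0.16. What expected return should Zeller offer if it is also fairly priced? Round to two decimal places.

4.15%

MRP (SML slope) = (10.54% − 7.71%) / (1.51 − 0.77) = 2.83% / 0.74 = 3.8243%
R_f (intercept) = 7.71% − 0.77 × 3.8243% = 4.7653%
E(R_Zeller) = R_f + β × MRP = 4.7653% + -0.16 × 3.8243% = 4.15%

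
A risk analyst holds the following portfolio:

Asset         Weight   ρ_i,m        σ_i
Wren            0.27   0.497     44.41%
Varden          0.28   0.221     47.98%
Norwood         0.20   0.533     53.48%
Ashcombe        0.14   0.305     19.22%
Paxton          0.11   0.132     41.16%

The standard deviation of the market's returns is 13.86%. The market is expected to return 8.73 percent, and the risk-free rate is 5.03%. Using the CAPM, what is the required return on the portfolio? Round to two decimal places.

9.31%

β_Wren = 0.497 × 44.41% / 13.86% = 1.5925
β_Varden = 0.221 × 47.98% / 13.86% = 0.7650
β_Norwood = 0.533 × 53.48% / 13.86% = 2.0566
β_Ashcombe = 0.305 × 19.22% / 13.86% = 0.4230
β_Paxton = 0.132 × 41.16% / 13.86% = 0.3920
β_P = Σ w_i β_i = 0.27×1.5925 + 0.28×0.7650 + 0.20×2.0566 + 0.14×0.4230 + 0.11×0.3920 = 1.1578
MRP = 8.73% − 5.03% = 3.70%
E(R_P) = R_f + β_P × MRP = 5.03% + 1.1578 × 3.70% = 9.31%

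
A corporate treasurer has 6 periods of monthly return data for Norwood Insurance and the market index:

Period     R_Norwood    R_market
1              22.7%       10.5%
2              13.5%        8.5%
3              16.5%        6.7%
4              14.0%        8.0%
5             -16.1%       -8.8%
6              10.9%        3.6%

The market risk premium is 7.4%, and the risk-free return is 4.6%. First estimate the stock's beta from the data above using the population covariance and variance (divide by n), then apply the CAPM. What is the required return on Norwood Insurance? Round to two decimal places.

18.55%

Mean R_i = (22.7 + 13.5 + 16.5 + 14.0 − 16.1 + 10.9) / 6 = 10.2500%
Mean R_m = (10.5 + 8.5 + 6.7 + 8.0 − 8.8 + 3.6) / 6 = 4.7500%
Σ(R_i − R̄_i)(R_m − R̄_m) = 464.4450  ⇒  Cov = 464.4450 / 6 = 77.4075
Σ(R_m − R̄_m)² = 246.4150  ⇒  Var(R_m) = 246.4150 / 6 = 41.0692
β = Cov / Var(R_m) = 77.4075 / 41.0692 = 1.8848
E(R) = R_f + β × MRP = 4.6% + 1.8848 × 7.4% = 18.55%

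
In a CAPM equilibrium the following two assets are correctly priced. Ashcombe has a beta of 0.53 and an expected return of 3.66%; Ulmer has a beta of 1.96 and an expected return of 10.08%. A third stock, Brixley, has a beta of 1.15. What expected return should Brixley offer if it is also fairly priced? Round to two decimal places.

6.44%

MRP (SML slope) = (10.08% − 3.66%) / (1.96 − 0.53) = 6.42% / 1.43 = 4.4895%
R_f (intercept) = 3.66% − 0.53 × 4.4895% = 1.2806%
E(R_Brixley) = R_f + β × MRP = 1.2806% + 1.15 × 4.4895% = 6.44%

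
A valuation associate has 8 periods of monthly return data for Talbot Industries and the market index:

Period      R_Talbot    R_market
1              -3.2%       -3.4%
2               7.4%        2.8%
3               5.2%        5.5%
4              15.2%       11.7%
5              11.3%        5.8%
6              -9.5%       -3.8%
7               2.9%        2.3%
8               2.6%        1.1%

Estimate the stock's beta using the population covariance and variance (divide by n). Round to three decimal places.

1.448

Mean R_i = (-3.2 + 7.4 + 5.2 + 15.2 + 11.3 − 9.5 + 2.9 + 2.6) / 8 = 3.9875%
Mean R_m = (-3.4 + 2.8 + 5.5 + 11.7 + 5.8 − 3.8 + 2.3 + 1.1) / 8 = 2.7500%
Σ(R_i − R̄_i)(R_m − R̄_m) = 261.4850  ⇒  Cov = 261.4850 / 8 = 32.6856
Σ(R_m − R̄_m)² = 180.6200  ⇒  Var(R_m) = 180.6200 / 8 = 22.5775
β = Cov / Var(R_m) = 32.6856 / 22.5775 = 1.4477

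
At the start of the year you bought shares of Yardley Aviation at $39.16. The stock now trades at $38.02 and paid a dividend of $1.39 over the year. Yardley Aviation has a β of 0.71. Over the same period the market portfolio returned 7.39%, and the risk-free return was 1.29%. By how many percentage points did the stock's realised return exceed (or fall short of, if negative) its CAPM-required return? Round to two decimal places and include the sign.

Realised HPR = (P1 + D1 − P0) / P0 = (38.02 + 1.39 − 39.16) / 39.16 = 0.25 / 39.16 = 0.6384%
MRP = 7.39% − 1.29% = 6.10%
CAPM required = R_f + β·MRP = 1.29% + 0.71 × 6.10% = 5.6210%
α = realised − required = 0.6384% − 5.6210% = -4.98%

-4.98%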